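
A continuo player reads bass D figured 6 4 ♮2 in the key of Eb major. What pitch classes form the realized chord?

D, E, G, Bb

A second above D in this key is Eb, made natural (E) by the ♮ figure.
A fourth above D in this key is G.
A sixth above D in this key is Bb.
Together with the bass D, this spells E half-diminished seventh in third inversion.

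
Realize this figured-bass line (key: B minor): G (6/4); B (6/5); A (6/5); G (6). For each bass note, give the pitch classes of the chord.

G (6/4): G, C#, E.
B (6/5/3): B, D, F#, G.
A (6/5/3): A, C#, E, F#.
G (6/3): G, B, E.

G, C#, E | B, D, F#, G | A, C#, E, F# | G, B, E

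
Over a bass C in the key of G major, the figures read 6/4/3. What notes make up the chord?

C, E, F#, A

A third above C in this key is E.
A fourth above C in this key is F#.
A sixth above C in this key is A.
Together with the bass C, this spells F# half-diminished seventh in second inversion.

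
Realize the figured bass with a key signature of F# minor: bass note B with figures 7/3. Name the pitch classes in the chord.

The written figures 7/3 are shorthand for 7/5/3: the 5 is implied.
A third above B in this key is D.
A fifth above B in this key is F#.
A seventh above B in this key is A.
Together with the bass B, this spells B minor seventh in root position.

B, D, F#, A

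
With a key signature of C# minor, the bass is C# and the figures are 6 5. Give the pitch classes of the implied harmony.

The written figures 6 5 are shorthand for 6/5/3: the 3 is implied.
A third above C# in this key is E.
A fifth above C# in this key is G#.
A sixth above C# in this key is A.
Together with the bass C#, this spells A major seventh in first inversion.

C#, E, G#, A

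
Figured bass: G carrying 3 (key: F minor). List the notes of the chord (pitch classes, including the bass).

G, Bb, Db

The written figures 3 are shorthand for 5/3: the 5 is implied.
A third above G in this key is Bb.
A fifth above G in this key is Db.
Together with the bass G, this spells G diminished in root position.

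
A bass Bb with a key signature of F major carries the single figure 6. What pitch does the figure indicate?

G

Counting 5 letter steps above Bb lands on G; in F major, that letter is G.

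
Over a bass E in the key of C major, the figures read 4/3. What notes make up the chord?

The written figures 4/3 are shorthand for 6/4/3: the 6 is implied.
A third above E in this key is G.
A fourth above E in this key is A.
A sixth above E in this key is C.
Together with the bass E, this spells A minor seventh in second inversion.

E, G, A, C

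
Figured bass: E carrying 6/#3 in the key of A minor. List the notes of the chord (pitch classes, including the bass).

E, G#, C

A third above E in this key is G, raised to G# by the sharp.
A sixth above E in this key is C.
Together with the bass E, this spells C augmented in first inversion.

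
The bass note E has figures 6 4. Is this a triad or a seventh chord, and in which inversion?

Intervals of 6/4 above the bass form a triad; the bass is the fifth, so this is second inversion.

triad, second inversion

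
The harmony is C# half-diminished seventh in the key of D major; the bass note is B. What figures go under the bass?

B is the seventh of C# half-diminished seventh, so the chord is in third inversion.
A seventh chord in third inversion is figured 6/4/2, conventionally abbreviated 4/2.

4/2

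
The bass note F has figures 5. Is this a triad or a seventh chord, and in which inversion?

5 is shorthand for 5/3.
Intervals of 5/3 above the bass form a triad; the bass is the root, so this is root position.

triad, root position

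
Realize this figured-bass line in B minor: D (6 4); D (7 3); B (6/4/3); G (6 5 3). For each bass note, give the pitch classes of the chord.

D (6/4): D, G, B.
D (7/5/3): D, F#, A, C#.
B (6/4/3): B, D, E, G.
G (6/5/3): G, B, D, E.

D, G, B | D, F#, A, C# | B, D, E, G | G, B, D, E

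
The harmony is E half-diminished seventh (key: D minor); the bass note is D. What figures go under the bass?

D is the seventh of E half-diminished seventh, so the chord is in third inversion.
A seventh chord in third inversion is figured 6/4/2, conventionally abbreviated 4/2.

4/2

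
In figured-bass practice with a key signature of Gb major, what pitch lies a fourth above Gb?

Cb

Counting 3 letter steps above Gb lands on C; in Gb major, that letter is Cb.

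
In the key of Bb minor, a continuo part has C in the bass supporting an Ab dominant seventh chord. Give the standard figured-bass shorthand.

6/5

C is the third of Ab dominant seventh, so the chord is in first inversion.
A seventh chord in first inversion is figured 6/5/3, conventionally abbreviated 6/5.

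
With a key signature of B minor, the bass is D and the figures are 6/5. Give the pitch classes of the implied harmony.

D, F#, A, B

The written figures 6/5 are shorthand for 6/5/3: the 3 is implied.
A third above D in this key is F#.
A fifth above D in this key is A.
A sixth above D in this key is B.
Together with the bass D, this spells B minor seventh in first inversion.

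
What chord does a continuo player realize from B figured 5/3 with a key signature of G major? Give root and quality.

B minor

The figures 5/3 indicate a triad in root position.
In root position the bass is the root, so the root is B.
The chord tones are B, D, F#, giving B minor.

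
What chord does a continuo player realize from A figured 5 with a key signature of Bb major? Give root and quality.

The figures 5 indicate a triad in root position.
In root position the bass is the root, so the root is A.
The chord tones are A, C, Eb, giving A diminished.

A diminished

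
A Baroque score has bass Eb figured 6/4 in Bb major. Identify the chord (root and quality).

A diminished

The figures 6/4 indicate a triad in second inversion.
In second inversion the root lies a fourth above the bass: a fourth above Eb in Bb major is A.
The chord tones are Eb, A, C, giving A diminished.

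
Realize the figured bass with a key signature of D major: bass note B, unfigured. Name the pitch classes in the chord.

An unfigured bass implies 5/3.
A third above B in this key is D.
A fifth above B in this key is F#.
Together with the bass B, this spells B minor in root position.

B, D, F#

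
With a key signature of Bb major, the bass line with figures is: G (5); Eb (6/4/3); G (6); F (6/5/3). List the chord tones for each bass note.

G, Bb, D | Eb, G, A, C | G, Bb, Eb | F, A, C, D

G (5/3): G, Bb, D.
Eb (6/4/3): Eb, G, A, C.
G (6/3): G, Bb, Eb.
F (6/5/3): F, A, C, D.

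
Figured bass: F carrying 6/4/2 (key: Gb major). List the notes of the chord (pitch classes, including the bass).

F, Gb, Bb, Db

A second above F in this key is Gb.
A fourth above F in this key is Bb.
A sixth above F in this key is Db.
Together with the bass F, this spells Gb major seventh in third inversion.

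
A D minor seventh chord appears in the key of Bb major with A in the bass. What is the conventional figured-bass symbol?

4/3

A is the fifth of D minor seventh, so the chord is in second inversion.
A seventh chord in second inversion is figured 6/4/3, conventionally abbreviated 4/3.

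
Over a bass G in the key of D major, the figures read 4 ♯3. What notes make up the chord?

The written figures 4 ♯3 are shorthand for 6/4/3: the 6 is implied.
A third above G in this key is B, raised to B# by the sharp.
A fourth above G in this key is C#.
A sixth above G in this key is E.

G, B#, C#, E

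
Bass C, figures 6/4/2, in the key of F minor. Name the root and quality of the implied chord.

Db major seventh

The figures 6/4/2 indicate a seventh chord in third inversion.
In third inversion the root lies a second above the bass: a second above C in F minor is Db.
The chord tones are C, Db, F, Ab, giving Db major seventh.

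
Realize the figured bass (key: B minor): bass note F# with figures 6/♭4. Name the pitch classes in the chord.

F#, Bb, D

A fourth above F# in this key is B, lowered to Bb by the flat.
A sixth above F# in this key is D.
Together with the bass F#, this spells Bb augmented in second inversion.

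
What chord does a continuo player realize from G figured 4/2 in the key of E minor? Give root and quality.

The figures 4/2 indicate a seventh chord in third inversion.
In third inversion the root lies a second above the bass: a second above G in E minor is A.
The chord tones are G, A, C, E, giving A minor seventh.

A minor seventh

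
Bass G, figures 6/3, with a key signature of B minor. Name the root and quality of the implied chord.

E minor

The figures 6/3 indicate a triad in first inversion.
In first inversion the root lies a sixth above the bass: a sixth above G in B minor is E.
The chord tones are G, B, E, giving E minor.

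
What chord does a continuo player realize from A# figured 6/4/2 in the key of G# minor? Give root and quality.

B major seventh

The figures 6/4/2 indicate a seventh chord in third inversion.
In third inversion the root lies a second above the bass: a second above A# in G# minor is B.
The chord tones are A#, B, D#, F#, giving B major seventh.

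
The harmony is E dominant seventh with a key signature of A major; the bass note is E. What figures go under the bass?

E is the root of E dominant seventh, so the chord is in root position.
A seventh chord in root position is figured 7/5/3, conventionally abbreviated 7.

7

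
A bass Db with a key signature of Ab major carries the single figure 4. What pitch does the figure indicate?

Counting 3 letter steps above Db lands on G; in Ab major, that letter is G.

G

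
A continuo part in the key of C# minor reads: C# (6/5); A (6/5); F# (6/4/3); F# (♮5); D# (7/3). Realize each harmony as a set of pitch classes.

C# (6/5/3): C#, E, G#, A.
A (6/5/3): A, C#, E, F#.
F# (6/4/3): F#, A, B, D#.
F# (♮5/3): F#, A, C.
D# (7/5/3): D#, F#, A, C#.

C#, E, G#, A | A, C#, E, F# | F#, A, B, D# | F#, A, C | D#, F#, A, C#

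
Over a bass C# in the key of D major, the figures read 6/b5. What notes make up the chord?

C#, E, Gb, A

The written figures 6/b5 are shorthand for 6/5/3: the 3 is implied.
A third above C# in this key is E.
A fifth above C# in this key is G, lowered to Gb by the flat.
A sixth above C# in this key is A.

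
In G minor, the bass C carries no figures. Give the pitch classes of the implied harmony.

C, Eb, G

An unfigured bass implies 5/3.
A third above C in this key is Eb.
A fifth above C in this key is G.
Together with the bass C, this spells C minor in root position.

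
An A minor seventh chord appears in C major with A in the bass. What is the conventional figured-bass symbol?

A is the root of A minor seventh, so the chord is in root position.
A seventh chord in root position is figured 7/5/3, conventionally abbreviated 7.

7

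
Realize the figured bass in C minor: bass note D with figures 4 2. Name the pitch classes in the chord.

D, Eb, G, Bb

The written figures 4 2 are shorthand for 6/4/2: the 6 is implied.
A second above D in this key is Eb.
A fourth above D in this key is G.
A sixth above D in this key is Bb.
Together with the bass D, this spells Eb major seventh in third inversion.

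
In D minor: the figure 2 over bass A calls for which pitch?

Bb

Counting 1 letter step above A lands on B; in D minor, that letter is Bb.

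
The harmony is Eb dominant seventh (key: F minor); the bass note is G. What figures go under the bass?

6/5

G is the third of Eb dominant seventh, so the chord is in first inversion.
A seventh chord in first inversion is figured 6/5/3, conventionally abbreviated 6/5.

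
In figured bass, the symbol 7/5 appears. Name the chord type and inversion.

7/5 is shorthand for 7/5/3.
Intervals of 7/5/3 above the bass form a seventh chord; the bass is the root, so this is root position.

seventh chord, root position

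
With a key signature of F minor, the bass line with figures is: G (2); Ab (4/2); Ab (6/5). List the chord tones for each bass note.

G (6/4/2): G, Ab, C, Eb.
Ab (6/4/2): Ab, Bb, Db, F.
Ab (6/5/3): Ab, C, Eb, F.

G, Ab, C, Eb | Ab, Bb, Db, F | Ab, C, Eb, F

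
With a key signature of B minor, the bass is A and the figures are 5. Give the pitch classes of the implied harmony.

The written figures 5 are shorthand for 5/3: the 3 is implied.
A third above A in this key is C#.
A fifth above A in this key is E.
Together with the bass A, this spells A major in root position.

A, C#, E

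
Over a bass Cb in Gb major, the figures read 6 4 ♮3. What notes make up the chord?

Cb, E, F, Ab

A third above Cb in this key is Eb, made natural (E) by the ♮ figure.
A fourth above Cb in this key is F.
A sixth above Cb in this key is Ab.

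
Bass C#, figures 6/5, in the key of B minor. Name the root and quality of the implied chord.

A dominant seventh

The figures 6/5 indicate a seventh chord in first inversion.
In first inversion the root lies a sixth above the bass: a sixth above C# in B minor is A.
The chord tones are C#, E, G, A, giving A dominant seventh.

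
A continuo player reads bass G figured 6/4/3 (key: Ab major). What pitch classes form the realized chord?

A third above G in this key is Bb.
A fourth above G in this key is C.
A sixth above G in this key is Eb.
Together with the bass G, this spells C minor seventh in second inversion.

G, Bb, C, Eb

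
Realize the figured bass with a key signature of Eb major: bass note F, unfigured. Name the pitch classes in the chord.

F, Ab, C

An unfigured bass implies 5/3.
A third above F in this key is Ab.
A fifth above F in this key is C.
Together with the bass F, this spells F minor in root position.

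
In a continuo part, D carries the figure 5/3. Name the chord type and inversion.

triad, root position

Intervals of 5/3 above the bass form a triad; the bass is the root, so this is root position.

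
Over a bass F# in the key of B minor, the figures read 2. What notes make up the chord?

The written figures 2 are shorthand for 6/4/2: the 6/4 are implied.
A second above F# in this key is G.
A fourth above F# in this key is B.
A sixth above F# in this key is D.
Together with the bass F#, this spells G major seventh in third inversion.

F#, G, B, D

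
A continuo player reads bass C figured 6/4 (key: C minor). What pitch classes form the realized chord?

C, F, Ab

A fourth above C in this key is F.
A sixth above C in this key is Ab.
Together with the bass C, this spells F minor in second inversion.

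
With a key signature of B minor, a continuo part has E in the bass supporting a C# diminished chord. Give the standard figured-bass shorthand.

E is the third of C# diminished, so the chord is in first inversion.
A triad in first inversion is figured 6/3, conventionally abbreviated 6.

6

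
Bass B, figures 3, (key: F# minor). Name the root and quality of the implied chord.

The figures 3 indicate a triad in root position.
In root position the bass is the root, so the root is B.
The chord tones are B, D, F#, giving B minor.

B minor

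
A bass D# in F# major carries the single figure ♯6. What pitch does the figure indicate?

B#

Counting 5 letter steps above D# lands on B; in F# major, that letter is B.
The #6 figure raises it a semitone, giving B#.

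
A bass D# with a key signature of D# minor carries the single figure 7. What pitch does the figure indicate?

C#

Counting 6 letter steps above D# lands on C; in D# minor, that letter is C#.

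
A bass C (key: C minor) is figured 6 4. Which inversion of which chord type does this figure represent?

triad, second inversion

Intervals of 6/4 above the bass form a triad; the bass is the fifth, so this is second inversion.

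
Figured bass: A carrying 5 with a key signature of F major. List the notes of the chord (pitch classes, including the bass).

The written figures 5 are shorthand for 5/3: the 3 is implied.
A third above A in this key is C.
A fifth above A in this key is E.
Together with the bass A, this spells A minor in root position.

A, C, E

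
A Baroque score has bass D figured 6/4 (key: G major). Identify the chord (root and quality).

The figures 6/4 indicate a triad in second inversion.
In second inversion the root lies a fourth above the bass: a fourth above D in G major is G.
The chord tones are D, G, B, giving G major.

G major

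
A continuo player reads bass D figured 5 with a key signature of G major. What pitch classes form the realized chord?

The written figures 5 are shorthand for 5/3: the 3 is implied.
A third above D in this key is F#.
A fifth above D in this key is A.
Together with the bass D, this spells D major in root position.

D, F#, A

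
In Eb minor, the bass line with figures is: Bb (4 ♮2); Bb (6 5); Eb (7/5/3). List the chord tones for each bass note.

Bb (6/4/♮2): Bb, C, Eb, Gb.
Bb (6/5/3): Bb, Db, F, Gb.
Eb (7/5/3): Eb, Gb, Bb, Db.

Bb, C, Eb, Gb | Bb, Db, F, Gb | Eb, Gb, Bb, Db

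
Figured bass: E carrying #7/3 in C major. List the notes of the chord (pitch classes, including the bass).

The written figures #7/3 are shorthand for 7/5/3: the 5 is implied.
A third above E in this key is G.
A fifth above E in this key is B.
A seventh above E in this key is D, raised to D# by the sharp.
Together with the bass E, this spells E minor-major seventh in root position.

E, G, B, D#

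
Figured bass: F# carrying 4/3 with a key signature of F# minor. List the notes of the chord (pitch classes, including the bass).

The written figures 4/3 are shorthand for 6/4/3: the 6 is implied.
A third above F# in this key is A.
A fourth above F# in this key is B.
A sixth above F# in this key is D.
Together with the bass F#, this spells B minor seventh in second inversion.

F#, A, B, D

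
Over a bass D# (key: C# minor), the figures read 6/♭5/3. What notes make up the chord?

A third above D# in this key is F#.
A fifth above D# in this key is A, lowered to Ab by the flat.
A sixth above D# in this key is B.

D#, F#, Ab, B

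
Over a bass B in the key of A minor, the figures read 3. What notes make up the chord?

The written figures 3 are shorthand for 5/3: the 5 is implied.
A third above B in this key is D.
A fifth above B in this key is F.
Together with the bass B, this spells B diminished in root position.

B, D, F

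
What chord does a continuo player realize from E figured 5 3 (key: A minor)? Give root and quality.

E minor

The figures 5 3 indicate a triad in root position.
In root position the bass is the root, so the root is E.
The chord tones are E, G, B, giving E minor.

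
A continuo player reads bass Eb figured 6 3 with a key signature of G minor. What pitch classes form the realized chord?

Eb, G, C

A third above Eb in this key is G.
A sixth above Eb in this key is C.
Together with the bass Eb, this spells C minor in first inversion.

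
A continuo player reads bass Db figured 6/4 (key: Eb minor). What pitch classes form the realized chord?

A fourth above Db in this key is Gb.
A sixth above Db in this key is Bb.
Together with the bass Db, this spells Gb major in second inversion.

Db, Gb, Bb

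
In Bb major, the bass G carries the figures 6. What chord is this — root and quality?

Eb major

The figures 6 indicate a triad in first inversion.
In first inversion the root lies a sixth above the bass: a sixth above G in Bb major is Eb.
The chord tones are G, Bb, Eb, giving Eb major.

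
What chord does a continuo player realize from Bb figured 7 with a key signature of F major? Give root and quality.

The figures 7 indicate a seventh chord in root position.
In root position the bass is the root, so the root is Bb.
The chord tones are Bb, D, F, A, giving Bb major seventh.

Bb major seventh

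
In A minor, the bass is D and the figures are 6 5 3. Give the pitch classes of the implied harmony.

D, F, A, B

A third above D in this key is F.
A fifth above D in this key is A.
A sixth above D in this key is B.
Together with the bass D, this spells B half-diminished seventh in first inversion.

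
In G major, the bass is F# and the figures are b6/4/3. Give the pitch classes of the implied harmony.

A third above F# in this key is A.
A fourth above F# in this key is B.
A sixth above F# in this key is D, lowered to Db by the flat.

F#, A, B, Db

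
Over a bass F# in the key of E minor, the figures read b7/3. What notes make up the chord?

The written figures b7/3 are shorthand for 7/5/3: the 5 is implied.
A third above F# in this key is A.
A fifth above F# in this key is C.
A seventh above F# in this key is E, lowered to Eb by the flat.
Together with the bass F#, this spells F# diminished seventh in root position.

F#, A, C, Eb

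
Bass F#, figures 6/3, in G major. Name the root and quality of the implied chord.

D major

The figures 6/3 indicate a triad in first inversion.
In first inversion the root lies a sixth above the bass: a sixth above F# in G major is D.
The chord tones are F#, A, D, giving D major.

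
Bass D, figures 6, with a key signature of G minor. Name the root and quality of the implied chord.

The figures 6 indicate a triad in first inversion.
In first inversion the root lies a sixth above the bass: a sixth above D in G minor is Bb.
The chord tones are D, F, Bb, giving Bb major.

Bb major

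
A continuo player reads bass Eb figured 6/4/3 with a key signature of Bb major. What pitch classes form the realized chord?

Eb, G, A, C

A third above Eb in this key is G.
A fourth above Eb in this key is A.
A sixth above Eb in this key is C.
Together with the bass Eb, this spells A half-diminished seventh in second inversion.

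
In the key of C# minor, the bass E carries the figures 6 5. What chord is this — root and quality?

The figures 6 5 indicate a seventh chord in first inversion.
In first inversion the root lies a sixth above the bass: a sixth above E in C# minor is C#.
The chord tones are E, G#, B, C#, giving C# minor seventh.

C# minor seventh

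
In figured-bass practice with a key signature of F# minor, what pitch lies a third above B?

D

Counting 2 letter steps above B lands on D; in F# minor, that letter is D.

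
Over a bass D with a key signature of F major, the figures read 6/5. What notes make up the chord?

The written figures 6/5 are shorthand for 6/5/3: the 3 is implied.
A third above D in this key is F.
A fifth above D in this key is A.
A sixth above D in this key is Bb.
Together with the bass D, this spells Bb major seventh in first inversion.

D, F, A, Bb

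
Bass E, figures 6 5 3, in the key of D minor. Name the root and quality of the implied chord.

The figures 6 5 3 indicate a seventh chord in first inversion.
In first inversion the root lies a sixth above the bass: a sixth above E in D minor is C.
The chord tones are E, G, Bb, C, giving C dominant seventh.

C dominant seventh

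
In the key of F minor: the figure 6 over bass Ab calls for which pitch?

F

Counting 5 letter steps above Ab lands on F; in F minor, that letter is F.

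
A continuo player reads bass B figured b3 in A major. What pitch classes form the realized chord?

The written figures b3 are shorthand for 5/3: the 5 is implied.
A third above B in this key is D, lowered to Db by the flat.
A fifth above B in this key is F#.

B, Db, F#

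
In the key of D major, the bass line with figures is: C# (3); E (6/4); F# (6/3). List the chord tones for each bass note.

C#, E, G | E, A, C# | F#, A, D

C# (5/3): C#, E, G.
E (6/4): E, A, C#.
F# (6/3): F#, A, D.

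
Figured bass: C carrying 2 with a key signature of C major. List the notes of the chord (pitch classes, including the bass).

C, D, F, A

The written figures 2 are shorthand for 6/4/2: the 6/4 are implied.
A second above C in this key is D.
A fourth above C in this key is F.
A sixth above C in this key is A.
Together with the bass C, this spells D minor seventh in third inversion.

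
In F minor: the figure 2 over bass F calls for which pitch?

Counting 1 letter step above F lands on G; in F minor, that letter is G.

G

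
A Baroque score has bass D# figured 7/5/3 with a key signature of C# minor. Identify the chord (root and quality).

The figures 7/5/3 indicate a seventh chord in root position.
In root position the bass is the root, so the root is D#.
The chord tones are D#, F#, A, C#, giving D# half-diminished seventh.

D# half-diminished seventh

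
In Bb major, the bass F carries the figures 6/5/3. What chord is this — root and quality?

The figures 6/5/3 indicate a seventh chord in first inversion.
In first inversion the root lies a sixth above the bass: a sixth above F in Bb major is D.
The chord tones are F, A, C, D, giving D minor seventh.

D minor seventh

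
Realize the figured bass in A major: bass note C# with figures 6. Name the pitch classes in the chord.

The written figures 6 are shorthand for 6/3: the 3 is implied.
A third above C# in this key is E.
A sixth above C# in this key is A.
Together with the bass C#, this spells A major in first inversion.

C#, E, A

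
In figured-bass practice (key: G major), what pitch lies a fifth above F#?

C

Counting 4 letter steps above F# lands on C; in G major, that letter is C.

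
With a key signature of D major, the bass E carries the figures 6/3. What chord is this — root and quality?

The figures 6/3 indicate a triad in first inversion.
In first inversion the root lies a sixth above the bass: a sixth above E in D major is C#.
The chord tones are E, G, C#, giving C# diminished.

C# diminished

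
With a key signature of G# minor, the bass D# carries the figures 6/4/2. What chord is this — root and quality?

E major seventh

The figures 6/4/2 indicate a seventh chord in third inversion.
In third inversion the root lies a second above the bass: a second above D# in G# minor is E.
The chord tones are D#, E, G#, B, giving E major seventh.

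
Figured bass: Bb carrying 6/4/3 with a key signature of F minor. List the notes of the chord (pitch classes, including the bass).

A third above Bb in this key is Db.
A fourth above Bb in this key is Eb.
A sixth above Bb in this key is G.
Together with the bass Bb, this spells Eb dominant seventh in second inversion.

Bb, Db, Eb, G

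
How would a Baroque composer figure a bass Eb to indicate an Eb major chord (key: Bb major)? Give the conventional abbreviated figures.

no figures

Eb is the root of Eb major, so the chord is in root position.
A triad in root position is figured 5/3, conventionally abbreviated (no figures — root-position triad).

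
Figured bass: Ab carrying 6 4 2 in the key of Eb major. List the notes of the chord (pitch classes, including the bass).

A second above Ab in this key is Bb.
A fourth above Ab in this key is D.
A sixth above Ab in this key is F.
Together with the bass Ab, this spells Bb dominant seventh in third inversion.

Ab, Bb, D, F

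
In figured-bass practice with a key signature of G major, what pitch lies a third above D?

Counting 2 letter steps above D lands on F; in G major, that letter is F#.

F#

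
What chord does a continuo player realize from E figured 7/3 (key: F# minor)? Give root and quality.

E dominant seventh

The figures 7/3 indicate a seventh chord in root position.
In root position the bass is the root, so the root is E.
The chord tones are E, G#, B, D, giving E dominant seventh.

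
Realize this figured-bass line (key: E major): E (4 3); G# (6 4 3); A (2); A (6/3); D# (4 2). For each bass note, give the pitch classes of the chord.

E, G#, A, C# | G#, B, C#, E | A, B, D#, F# | A, C#, F# | D#, E, G#, B

E (6/4/3): E, G#, A, C#.
G# (6/4/3): G#, B, C#, E.
A (6/4/2): A, B, D#, F#.
A (6/3): A, C#, F#.
D# (6/4/2): D#, E, G#, B.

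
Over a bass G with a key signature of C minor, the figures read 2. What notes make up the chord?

The written figures 2 are shorthand for 6/4/2: the 6/4 are implied.
A second above G in this key is Ab.
A fourth above G in this key is C.
A sixth above G in this key is Eb.
Together with the bass G, this spells Ab major seventh in third inversion.

G, Ab, C, Eb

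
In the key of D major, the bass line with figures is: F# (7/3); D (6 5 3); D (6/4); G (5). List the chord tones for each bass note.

F# (7/5/3): F#, A, C#, E.
D (6/5/3): D, F#, A, B.
D (6/4): D, G, B.
G (5/3): G, B, D.

F#, A, C#, E | D, F#, A, B | D, G, B | G, B, D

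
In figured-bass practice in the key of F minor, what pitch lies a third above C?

Counting 2 letter steps above C lands on E; in F minor, that letter is Eb.

Eb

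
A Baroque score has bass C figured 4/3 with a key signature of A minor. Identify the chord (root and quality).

The figures 4/3 indicate a seventh chord in second inversion.
In second inversion the root lies a fourth above the bass: a fourth above C in A minor is F.
The chord tones are C, E, F, A, giving F major seventh.

F major seventh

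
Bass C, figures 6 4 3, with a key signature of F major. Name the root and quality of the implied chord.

The figures 6 4 3 indicate a seventh chord in second inversion.
In second inversion the root lies a fourth above the bass: a fourth above C in F major is F.
The chord tones are C, E, F, A, giving F major seventh.

F major seventh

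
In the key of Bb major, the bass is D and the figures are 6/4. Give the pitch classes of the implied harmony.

A fourth above D in this key is G.
A sixth above D in this key is Bb.
Together with the bass D, this spells G minor in second inversion.

D, G, Bb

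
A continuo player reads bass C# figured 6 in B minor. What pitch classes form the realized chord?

The written figures 6 are shorthand for 6/3: the 3 is implied.
A third above C# in this key is E.
A sixth above C# in this key is A.
Together with the bass C#, this spells A major in first inversion.

C#, E, A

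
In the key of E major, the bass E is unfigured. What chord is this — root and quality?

An unfigured bass indicates a triad in root position.
In root position the bass is the root, so the root is E.
The chord tones are E, G#, B, giving E major.

E major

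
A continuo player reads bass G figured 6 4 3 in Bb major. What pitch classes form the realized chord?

A third above G in this key is Bb.
A fourth above G in this key is C.
A sixth above G in this key is Eb.
Together with the bass G, this spells C minor seventh in second inversion.

G, Bb, C, Eb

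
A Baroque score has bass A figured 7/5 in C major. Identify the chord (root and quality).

A minor seventh

The figures 7/5 indicate a seventh chord in root position.
In root position the bass is the root, so the root is A.
The chord tones are A, C, E, G, giving A minor seventh.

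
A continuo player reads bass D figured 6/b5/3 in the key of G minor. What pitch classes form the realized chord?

A third above D in this key is F.
A fifth above D in this key is A, lowered to Ab by the flat.
A sixth above D in this key is Bb.
Together with the bass D, this spells Bb dominant seventh in first inversion.

D, F, Ab, Bb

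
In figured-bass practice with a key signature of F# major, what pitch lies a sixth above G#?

E#

Counting 5 letter steps above G# lands on E; in F# major, that letter is E#.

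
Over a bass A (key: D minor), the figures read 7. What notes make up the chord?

A, C, E, G

The written figures 7 are shorthand for 7/5/3: the 5/3 are implied.
A third above A in this key is C.
A fifth above A in this key is E.
A seventh above A in this key is G.
Together with the bass A, this spells A minor seventh in root position.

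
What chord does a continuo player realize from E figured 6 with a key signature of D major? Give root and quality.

The figures 6 indicate a triad in first inversion.
In first inversion the root lies a sixth above the bass: a sixth above E in D major is C#.
The chord tones are E, G, C#, giving C# diminished.

C# diminished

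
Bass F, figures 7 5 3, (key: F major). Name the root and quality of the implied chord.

F major seventh

The figures 7 5 3 indicate a seventh chord in root position.
In root position the bass is the root, so the root is F.
The chord tones are F, A, C, E, giving F major seventh.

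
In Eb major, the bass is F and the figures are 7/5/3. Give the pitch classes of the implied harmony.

A third above F in this key is Ab.
A fifth above F in this key is C.
A seventh above F in this key is Eb.
Together with the bass F, this spells F minor seventh in root position.

F, Ab, C, Eb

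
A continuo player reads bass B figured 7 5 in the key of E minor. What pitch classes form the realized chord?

The written figures 7 5 are shorthand for 7/5/3: the 3 is implied.
A third above B in this key is D.
A fifth above B in this key is F#.
A seventh above B in this key is A.
Together with the bass B, this spells B minor seventh in root position.

B, D, F#, A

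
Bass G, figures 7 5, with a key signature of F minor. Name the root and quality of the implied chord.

G half-diminished seventh

The figures 7 5 indicate a seventh chord in root position.
In root position the bass is the root, so the root is G.
The chord tones are G, Bb, Db, F, giving G half-diminished seventh.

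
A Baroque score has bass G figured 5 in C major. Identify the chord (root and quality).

The figures 5 indicate a triad in root position.
In root position the bass is the root, so the root is G.
The chord tones are G, B, D, giving G major.

G major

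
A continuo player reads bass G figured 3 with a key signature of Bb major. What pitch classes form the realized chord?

G, Bb, D

The written figures 3 are shorthand for 5/3: the 5 is implied.
A third above G in this key is Bb.
A fifth above G in this key is D.
Together with the bass G, this spells G minor in root position.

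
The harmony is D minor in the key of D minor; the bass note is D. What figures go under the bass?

D is the root of D minor, so the chord is in root position.
A triad in root position is figured 5/3, conventionally abbreviated (no figures — root-position triad).

no figures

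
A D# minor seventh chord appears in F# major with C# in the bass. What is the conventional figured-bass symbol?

4/2

C# is the seventh of D# minor seventh, so the chord is in third inversion.
A seventh chord in third inversion is figured 6/4/2, conventionally abbreviated 4/2.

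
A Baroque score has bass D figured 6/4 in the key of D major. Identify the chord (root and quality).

The figures 6/4 indicate a triad in second inversion.
In second inversion the root lies a fourth above the bass: a fourth above D in D major is G.
The chord tones are D, G, B, giving G major.

G major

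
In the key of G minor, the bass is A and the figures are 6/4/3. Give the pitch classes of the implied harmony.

A, C, D, F

A third above A in this key is C.
A fourth above A in this key is D.
A sixth above A in this key is F.
Together with the bass A, this spells D minor seventh in second inversion.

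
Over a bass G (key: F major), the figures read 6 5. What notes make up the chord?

G, Bb, D, E

The written figures 6 5 are shorthand for 6/5/3: the 3 is implied.
A third above G in this key is Bb.
A fifth above G in this key is D.
A sixth above G in this key is E.
Together with the bass G, this spells E half-diminished seventh in first inversion.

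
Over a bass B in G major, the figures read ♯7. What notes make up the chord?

B, D, F#, A#

The written figures ♯7 are shorthand for 7/5/3: the 5/3 are implied.
A third above B in this key is D.
A fifth above B in this key is F#.
A seventh above B in this key is A, raised to A# by the sharp.
Together with the bass B, this spells B minor-major seventh in root position.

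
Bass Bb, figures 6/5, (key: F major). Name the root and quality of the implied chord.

The figures 6/5 indicate a seventh chord in first inversion.
In first inversion the root lies a sixth above the bass: a sixth above Bb in F major is G.
The chord tones are Bb, D, F, G, giving G minor seventh.

G minor seventh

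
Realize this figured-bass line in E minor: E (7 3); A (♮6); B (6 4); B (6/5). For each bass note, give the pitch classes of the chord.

E, G, B, D | A, C, F | B, E, G | B, D, F#, G

E (7/5/3): E, G, B, D.
A (♮6/3): A, C, F.
B (6/4): B, E, G.
B (6/5/3): B, D, F#, G.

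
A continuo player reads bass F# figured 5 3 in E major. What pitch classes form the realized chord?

A third above F# in this key is A.
A fifth above F# in this key is C#.
Together with the bass F#, this spells F# minor in root position.

F#, A, C#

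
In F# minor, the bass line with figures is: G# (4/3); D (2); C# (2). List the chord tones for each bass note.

G#, B, C#, E | D, E, G#, B | C#, D, F#, A

G# (6/4/3): G#, B, C#, E.
D (6/4/2): D, E, G#, B.
C# (6/4/2): C#, D, F#, A.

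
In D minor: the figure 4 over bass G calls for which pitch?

C

Counting 3 letter steps above G lands on C; in D minor, that letter is C.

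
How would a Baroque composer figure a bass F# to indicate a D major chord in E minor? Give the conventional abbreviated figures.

F# is the third of D major, so the chord is in first inversion.
A triad in first inversion is figured 6/3, conventionally abbreviated 6.

6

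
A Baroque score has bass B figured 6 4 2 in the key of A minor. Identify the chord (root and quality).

The figures 6 4 2 indicate a seventh chord in third inversion.
In third inversion the root lies a second above the bass: a second above B in A minor is C.
The chord tones are B, C, E, G, giving C major seventh.

C major seventh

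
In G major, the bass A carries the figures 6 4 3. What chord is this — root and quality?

The figures 6 4 3 indicate a seventh chord in second inversion.
In second inversion the root lies a fourth above the bass: a fourth above A in G major is D.
The chord tones are A, C, D, F#, giving D dominant seventh.

D dominant seventh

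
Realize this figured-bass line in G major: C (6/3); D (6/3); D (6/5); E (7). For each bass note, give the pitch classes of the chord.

C (6/3): C, E, A.
D (6/3): D, F#, B.
D (6/5/3): D, F#, A, B.
E (7/5/3): E, G, B, D.

C, E, A | D, F#, B | D, F#, A, B | E, G, B, D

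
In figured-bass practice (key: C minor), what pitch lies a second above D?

Counting 1 letter step above D lands on E; in C minor, that letter is Eb.

Eb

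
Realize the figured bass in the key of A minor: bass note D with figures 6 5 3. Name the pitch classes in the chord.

A third above D in this key is F.
A fifth above D in this key is A.
A sixth above D in this key is B.
Together with the bass D, this spells B half-diminished seventh in first inversion.

D, F, A, B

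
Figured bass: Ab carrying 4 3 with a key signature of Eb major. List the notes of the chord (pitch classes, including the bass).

Ab, C, D, F

The written figures 4 3 are shorthand for 6/4/3: the 6 is implied.
A third above Ab in this key is C.
A fourth above Ab in this key is D.
A sixth above Ab in this key is F.
Together with the bass Ab, this spells D half-diminished seventh in second inversion.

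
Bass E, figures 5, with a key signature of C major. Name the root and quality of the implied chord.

E minor

The figures 5 indicate a triad in root position.
In root position the bass is the root, so the root is E.
The chord tones are E, G, B, giving E minor.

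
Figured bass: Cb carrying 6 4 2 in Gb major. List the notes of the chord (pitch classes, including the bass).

A second above Cb in this key is Db.
A fourth above Cb in this key is F.
A sixth above Cb in this key is Ab.
Together with the bass Cb, this spells Db dominant seventh in third inversion.

Cb, Db, F, Ab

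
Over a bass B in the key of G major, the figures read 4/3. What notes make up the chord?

B, D, E, G

The written figures 4/3 are shorthand for 6/4/3: the 6 is implied.
A third above B in this key is D.
A fourth above B in this key is E.
A sixth above B in this key is G.
Together with the bass B, this spells E minor seventh in second inversion.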